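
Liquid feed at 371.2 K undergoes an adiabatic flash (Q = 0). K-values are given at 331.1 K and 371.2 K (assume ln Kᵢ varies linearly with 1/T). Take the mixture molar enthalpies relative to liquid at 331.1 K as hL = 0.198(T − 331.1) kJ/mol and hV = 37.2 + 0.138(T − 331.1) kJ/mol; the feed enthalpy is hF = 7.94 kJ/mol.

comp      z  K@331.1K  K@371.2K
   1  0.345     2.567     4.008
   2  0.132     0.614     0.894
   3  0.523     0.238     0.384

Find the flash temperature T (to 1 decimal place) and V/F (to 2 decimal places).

T = 339.6 K, V/F = 0.17

Adiabatic flash: solve Rachford–Rice at each trial T, then check hF = ψ·hV(T) + (1−ψ)·hL(T).
  T = 331.1 K: K = (2.567, 0.614, 0.238), RR gives ψ = 0.083, H_out = 3.099 kJ/mol
  T = 371.2 K: K = (4.008, 0.894, 0.384), RR gives ψ = 0.430, H_out = 22.886 kJ/mol
  T = 351.1 K: K = (3.247, 0.749, 0.306), RR gives ψ = 0.270, H_out = 13.694 kJ/mol
  T = 341.1 K: K = (2.897, 0.680, 0.271), RR gives ψ = 0.184, H_out = 8.710 kJ/mol
  T = 336.1 K: K = (2.729, 0.647, 0.254), RR gives ψ = 0.136, H_out = 6.007 kJ/mol
  T = 338.6 K: K = (2.813, 0.663, 0.263), RR gives ψ = 0.160, H_out = 7.381 kJ/mol
  T = 339.9 K: K = (2.856, 0.672, 0.267), RR gives ψ = 0.173, H_out = 8.077 kJ/mol
Linear interpolation between T = 338.6 (H_out = 7.381) and T = 339.9 (H_out = 8.077) on hF = 7.94 gives T ≈ 339.6 K, at which ψ = 0.17.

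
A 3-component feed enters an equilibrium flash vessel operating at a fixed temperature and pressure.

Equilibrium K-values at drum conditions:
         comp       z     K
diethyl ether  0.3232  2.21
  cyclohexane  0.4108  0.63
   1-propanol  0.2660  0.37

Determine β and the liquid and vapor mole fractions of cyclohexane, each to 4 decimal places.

β = 0.1221, x_cyclohexane = 0.4302, y_cyclohexane = 0.2710

Material balance + equilibrium reduce to Σ zᵢ(Kᵢ−1)/(1+β(Kᵢ−1)) = 0.
Feasibility: ΣzᵢKᵢ = 1.0715, Σzᵢ/Kᵢ = 1.5172 — both > 1, two phases present.
Iterate (Newton) starting at β = 0.5:
  β = 0.5000: g = -0.18748, g' = -0.4934 → β = 0.1200
  β = 0.1200: g = 0.00115, g' = -0.5460 → β = 0.1221
Converged at β = 0.1221.
Compositions from xᵢ = zᵢ/(1+β(Kᵢ−1)), yᵢ = Kᵢxᵢ:
  diethyl ether: x = 0.2816, y = 0.6223
  cyclohexane: x = 0.4302, y = 0.2710
  1-propanol: x = 0.2882, y = 0.1066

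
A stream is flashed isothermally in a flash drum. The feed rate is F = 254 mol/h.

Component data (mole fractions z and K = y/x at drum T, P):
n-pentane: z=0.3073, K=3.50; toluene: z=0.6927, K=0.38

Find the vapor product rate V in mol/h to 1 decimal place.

V = 55.5 mol/h

Newton–Raphson from β = 0.5:
  β = 0.5000: g = -0.28098, g' = -0.9387 → β = 0.2007
  β = 0.2007: g = 0.02111, g' = -1.1991 → β = 0.2183
  β = 0.2183: g = 0.00035, g' = -1.1601 → β = 0.2186
Converged at β = 0.2186.
Then V = β·F = 0.2186·254 = 55.5 mol/h and L = F − V = 198.5 mol/h.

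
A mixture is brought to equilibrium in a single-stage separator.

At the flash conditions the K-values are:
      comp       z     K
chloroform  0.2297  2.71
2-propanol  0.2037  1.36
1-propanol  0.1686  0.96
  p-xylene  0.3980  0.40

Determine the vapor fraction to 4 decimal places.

Let ψ = V/F and solve Σ zᵢ(Kᵢ−1)/(1+ψ(Kᵢ−1)) = 0.
Feasibility: ΣzᵢKᵢ = 1.2206, Σzᵢ/Kᵢ = 1.4052 — both > 1, two phases present.
Newton–Raphson from ψ = 0.63:
  ψ = 0.6300: g = -0.14198, g' = -0.5438 → ψ = 0.3689
  ψ = 0.3689: g = -0.00795, g' = -0.5097 → ψ = 0.3533
  ψ = 0.3533: g = 0.00002, g' = -0.5128 → ψ = 0.3534
Converged at ψ = 0.3534.

ψ = 0.3534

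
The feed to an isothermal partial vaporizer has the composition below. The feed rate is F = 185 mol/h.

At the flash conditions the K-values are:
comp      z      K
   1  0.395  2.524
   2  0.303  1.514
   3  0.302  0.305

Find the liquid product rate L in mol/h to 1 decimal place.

L = 56.2 mol/h

Rachford–Rice: g(β) = Σ zᵢ(Kᵢ−1)/(1+β(Kᵢ−1)) = 0.
g(0) = ΣzᵢKᵢ − 1 = 0.548 and g(1) = 1 − Σzᵢ/Kᵢ = -0.347, so a root lies in (0, 1).
Iterate (Newton) starting at β = 0.5:
  β = 0.500: g = 0.1439, g' = -0.689 → β = 0.709
  β = 0.709: g = -0.0102, g' = -0.822 → β = 0.696
Converged at β = 0.696.
Then V = β·F = 0.6964·185 = 128.8 mol/h and L = F − V = 56.2 mol/h.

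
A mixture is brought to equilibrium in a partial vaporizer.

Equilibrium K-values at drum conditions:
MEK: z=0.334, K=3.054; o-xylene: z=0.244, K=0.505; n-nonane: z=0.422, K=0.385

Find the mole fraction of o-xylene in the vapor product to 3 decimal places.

Rachford–Rice: g(ψ) = Σ zᵢ(Kᵢ−1)/(1+ψ(Kᵢ−1)) = 0.
g(0) = ΣzᵢKᵢ − 1 = 0.306 and g(1) = 1 − Σzᵢ/Kᵢ = -0.689, so a root lies in (0, 1).
Newton iteration, ψ⁰ = 0.5:
  ψ = 0.500: g = -0.1968, g' = -0.781 → ψ = 0.248
  ψ = 0.248: g = 0.0105, g' = -0.918 → ψ = 0.260
Converged at ψ = 0.260.
Compositions from xᵢ = zᵢ/(1+ψ(Kᵢ−1)), yᵢ = Kᵢxᵢ:
  MEK: x = 0.218, y = 0.665
  o-xylene: x = 0.280, y = 0.141
  n-nonane: x = 0.502, y = 0.193

y_o-xylene = 0.141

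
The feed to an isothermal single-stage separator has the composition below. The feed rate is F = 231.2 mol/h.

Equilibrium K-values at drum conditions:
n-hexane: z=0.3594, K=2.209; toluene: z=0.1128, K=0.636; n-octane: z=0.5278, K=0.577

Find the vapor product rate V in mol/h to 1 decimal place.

Newton–Raphson from ψ = 0.5:
  ψ = 0.5000: g = -0.06253, g' = -0.3783 → ψ = 0.3347
  ψ = 0.3347: g = 0.00250, g' = -0.4138 → ψ = 0.3407
  ψ = 0.3407: g = 0.00001, g' = -0.4119 → ψ = 0.3408
Converged at ψ = 0.3408.
Then V = ψ·F = 0.3408·231.2 = 78.8 mol/h and L = F − V = 152.4 mol/h.

V = 78.8 mol/h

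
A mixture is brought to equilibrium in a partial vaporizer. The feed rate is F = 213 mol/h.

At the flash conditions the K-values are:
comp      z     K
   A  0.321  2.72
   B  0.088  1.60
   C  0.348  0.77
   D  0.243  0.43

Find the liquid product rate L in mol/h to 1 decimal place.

L = 81.8 mol/h

Newton–Raphson from β = 0.55:
  β = 0.550: g = 0.0300, g' = -0.460 → β = 0.615
  β = 0.615: g = 0.0003, g' = -0.453 → β = 0.616
Converged at β = 0.616.
Then V = β·F = 0.6158·213 = 131.2 mol/h and L = F − V = 81.8 mol/h.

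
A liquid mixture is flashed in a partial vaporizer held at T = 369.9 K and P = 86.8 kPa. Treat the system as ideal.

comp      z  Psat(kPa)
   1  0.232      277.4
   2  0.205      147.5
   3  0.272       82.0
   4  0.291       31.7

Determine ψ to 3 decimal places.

ψ = 0.612

Raoult's law: Kᵢ = Pᵢˢᵃᵗ/P = Pᵢˢᵃᵗ/86.8.
  K_1 = 277.4/86.8 = 3.19585, K_2 = 147.5/86.8 = 1.69931, K_3 = 82.0/86.8 = 0.94470, K_4 = 31.7/86.8 = 0.36521
Let ψ = V/F and solve Σ zᵢ(Kᵢ−1)/(1+ψ(Kᵢ−1)) = 0.
g(0) = ΣzᵢKᵢ − 1 = 0.453 and g(1) = 1 − Σzᵢ/Kᵢ = -0.278, so a root lies in (0, 1).
Newton–Raphson from ψ = 0.5:
  ψ = 0.500: g = 0.0630, g' = -0.562 → ψ = 0.612
Converged at ψ = 0.612.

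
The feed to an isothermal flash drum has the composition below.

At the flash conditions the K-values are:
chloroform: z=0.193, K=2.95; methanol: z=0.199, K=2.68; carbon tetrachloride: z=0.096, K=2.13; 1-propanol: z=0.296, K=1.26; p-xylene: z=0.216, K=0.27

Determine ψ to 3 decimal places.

Newton–Raphson from ψ = 0.5:
  ψ = 0.500: g = 0.2614, g' = -0.705 → ψ = 0.871
  ψ = 0.871: g = -0.0399, g' = -1.104 → ψ = 0.834
  ψ = 0.834: g = -0.0019, g' = -1.003 → ψ = 0.833
Converged at ψ = 0.833.

ψ = 0.833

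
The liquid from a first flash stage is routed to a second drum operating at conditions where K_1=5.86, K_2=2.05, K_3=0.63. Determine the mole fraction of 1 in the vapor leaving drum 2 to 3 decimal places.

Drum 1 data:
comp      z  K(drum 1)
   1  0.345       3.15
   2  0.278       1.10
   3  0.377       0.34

y_1 (drum 2) = 0.190

Drum 1:
Material balance + equilibrium reduce to Σ zᵢ(Kᵢ−1)/(1+ψ₁(Kᵢ−1)) = 0.
Check two-phase: ΣzᵢKᵢ = 1.521 > 1 and Σzᵢ/Kᵢ = 1.471 > 1, so g(0) = 0.521 > 0 and g(1) = -0.471 < 0.
Iterate (Newton) starting at ψ₁ = 0.5:
  ψ₁ = 0.500: g = 0.0126, g' = -0.739 → ψ₁ = 0.517
Converged at ψ₁ = 0.517.
Drum-1 compositions:
  1: x = 0.163, y = 0.515
  2: x = 0.264, y = 0.291
  3: x = 0.572, y = 0.195
Drum-2 feed = drum-1 liquid: z₂ = (0.1634, 0.2643, 0.5723).
Drum 2:
Material balance + equilibrium reduce to Σ zᵢ(Kᵢ−1)/(1+ψ₂(Kᵢ−1)) = 0.
Check two-phase: ΣzᵢKᵢ = 1.860 > 1 and Σzᵢ/Kᵢ = 1.065 > 1, so g(0) = 0.860 > 0 and g(1) = -0.065 < 0.
Newton iteration, ψ₂⁰ = 0.5:
  ψ₂ = 0.500: g = 0.1537, g' = -0.571 → ψ₂ = 0.769
  ψ₂ = 0.769: g = 0.0252, g' = -0.414 → ψ₂ = 0.830
  ψ₂ = 0.830: g = 0.0005, g' = -0.399 → ψ₂ = 0.831
Converged at ψ₂ = 0.831.
  1: x = 0.032, y = 0.190
  2: x = 0.141, y = 0.289
  3: x = 0.826, y = 0.521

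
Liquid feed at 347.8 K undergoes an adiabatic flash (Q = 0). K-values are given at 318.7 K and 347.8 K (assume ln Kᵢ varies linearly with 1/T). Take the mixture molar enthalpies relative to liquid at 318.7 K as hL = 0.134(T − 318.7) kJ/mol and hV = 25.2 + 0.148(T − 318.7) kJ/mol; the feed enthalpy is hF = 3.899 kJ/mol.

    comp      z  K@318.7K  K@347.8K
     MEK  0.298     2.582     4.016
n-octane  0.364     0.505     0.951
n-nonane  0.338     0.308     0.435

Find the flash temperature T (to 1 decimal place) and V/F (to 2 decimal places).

Adiabatic flash: solve Rachford–Rice at each trial T, then check hF = ψ·hV(T) + (1−ψ)·hL(T).
  T = 318.7 K: K = (2.582, 0.505, 0.308), RR gives ψ = 0.061, H_out = 1.536 kJ/mol
  T = 347.8 K: K = (4.016, 0.951, 0.435), RR gives ψ = 0.621, H_out = 19.813 kJ/mol
  T = 333.2 K: K = (3.249, 0.702, 0.369), RR gives ψ = 0.323, H_out = 10.149 kJ/mol
  T = 325.9 K: K = (2.901, 0.597, 0.337), RR gives ψ = 0.191, H_out = 5.805 kJ/mol
  T = 322.3 K: K = (2.739, 0.550, 0.323), RR gives ψ = 0.127, H_out = 3.689 kJ/mol
  T = 324.1 K: K = (2.819, 0.573, 0.330), RR gives ψ = 0.159, H_out = 4.749 kJ/mol
Linear interpolation between T = 322.3 (H_out = 3.689) and T = 324.1 (H_out = 4.749) on hF = 3.899 gives T ≈ 322.7 K, at which ψ = 0.13.

T = 322.7 K, V/F = 0.13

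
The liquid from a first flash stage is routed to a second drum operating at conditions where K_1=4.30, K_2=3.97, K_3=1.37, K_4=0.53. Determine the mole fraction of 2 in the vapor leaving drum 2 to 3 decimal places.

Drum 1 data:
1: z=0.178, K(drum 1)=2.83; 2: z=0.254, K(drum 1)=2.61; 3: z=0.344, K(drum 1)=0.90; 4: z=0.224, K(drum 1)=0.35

y_2 (drum 2) = 0.152

Drum 1:
Rachford–Rice: g(ψ₁) = Σ zᵢ(Kᵢ−1)/(1+ψ₁(Kᵢ−1)) = 0.
Check two-phase: ΣzᵢKᵢ = 1.555 > 1 and Σzᵢ/Kᵢ = 1.182 > 1, so g(0) = 0.555 > 0 and g(1) = -0.182 < 0.
Newton–Raphson from ψ₁ = 0.5:
  ψ₁ = 0.500: g = 0.1447, g' = -0.576 → ψ₁ = 0.751
  ψ₁ = 0.751: g = 0.0005, g' = -0.606 → ψ₁ = 0.752
Converged at ψ₁ = 0.752.
Drum-1 compositions:
  1: x = 0.075, y = 0.212
  2: x = 0.115, y = 0.300
  3: x = 0.372, y = 0.335
  4: x = 0.438, y = 0.153
Drum-2 feed = drum-1 liquid: z₂ = (0.0749, 0.1149, 0.3720, 0.4382).
Drum 2:
Let ψ₂ = V/F and solve Σ zᵢ(Kᵢ−1)/(1+ψ₂(Kᵢ−1)) = 0.
Feasibility: ΣzᵢKᵢ = 1.520, Σzᵢ/Kᵢ = 1.145 — both > 1, two phases present.
Iterate (Newton) starting at ψ₂ = 0.5:
  ψ₂ = 0.500: g = 0.0775, g' = -0.482 → ψ₂ = 0.661
  ψ₂ = 0.661: g = 0.0047, g' = -0.433 → ψ₂ = 0.672
Converged at ψ₂ = 0.672.
  1: x = 0.023, y = 0.100
  2: x = 0.038, y = 0.152
  3: x = 0.298, y = 0.408
  4: x = 0.640, y = 0.339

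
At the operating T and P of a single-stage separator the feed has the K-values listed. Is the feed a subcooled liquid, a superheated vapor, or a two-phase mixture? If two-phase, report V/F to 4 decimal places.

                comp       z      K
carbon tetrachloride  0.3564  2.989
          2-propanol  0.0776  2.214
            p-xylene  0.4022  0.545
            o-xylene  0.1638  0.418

ΣzᵢKᵢ = 1.5248; Σzᵢ/Kᵢ = 1.2841.
Both exceed 1, so a two-phase solution exists.
Material balance + equilibrium reduce to Σ zᵢ(Kᵢ−1)/(1+ψ(Kᵢ−1)) = 0.
Iterate (Newton) starting at ψ = 0.69:
  ψ = 0.6900: g = -0.07599, g' = -0.6162 → ψ = 0.5667
  ψ = 0.5667: g = 0.00024, g' = -0.6265 → ψ = 0.5671
Converged at ψ = 0.5671.

two-phase, V/F = 0.5671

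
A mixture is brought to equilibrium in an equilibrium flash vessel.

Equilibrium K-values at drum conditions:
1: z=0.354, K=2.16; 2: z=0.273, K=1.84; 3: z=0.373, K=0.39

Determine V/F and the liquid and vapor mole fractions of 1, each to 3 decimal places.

Material balance + equilibrium reduce to Σ zᵢ(Kᵢ−1)/(1+V/F(Kᵢ−1)) = 0.
Check two-phase: ΣzᵢKᵢ = 1.412 > 1 and Σzᵢ/Kᵢ = 1.269 > 1, so g(0) = 0.412 > 0 and g(1) = -0.269 < 0.
Newton iteration, V/F⁰ = 0.32:
  V/F = 0.320: g = 0.1975, g' = -0.587 → V/F = 0.656
  V/F = 0.656: g = 0.0015, g' = -0.620 → V/F = 0.659
Converged at V/F = 0.659.
Compositions from xᵢ = zᵢ/(1+V/F(Kᵢ−1)), yᵢ = Kᵢxᵢ:
  1: x = 0.201, y = 0.433
  2: x = 0.176, y = 0.323
  3: x = 0.624, y = 0.243

V/F = 0.659, x_1 = 0.201, y_1 = 0.433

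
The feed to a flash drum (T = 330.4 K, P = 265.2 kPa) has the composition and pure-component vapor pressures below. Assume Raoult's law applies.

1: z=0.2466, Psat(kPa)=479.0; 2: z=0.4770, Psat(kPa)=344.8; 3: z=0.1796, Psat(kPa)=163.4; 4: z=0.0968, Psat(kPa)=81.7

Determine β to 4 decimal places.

Raoult's law: Kᵢ = Pᵢˢᵃᵗ/P = Pᵢˢᵃᵗ/265.2.
  K_1 = 479.0/265.2 = 1.806184, K_2 = 344.8/265.2 = 1.300151, K_3 = 163.4/265.2 = 0.616139, K_4 = 81.7/265.2 = 0.308069
Material balance + equilibrium reduce to Σ zᵢ(Kᵢ−1)/(1+β(Kᵢ−1)) = 0.
Check two-phase: ΣzᵢKᵢ = 1.2061 > 1 and Σzᵢ/Kᵢ = 1.1091 > 1, so g(0) = 0.2061 > 0 and g(1) = -0.1091 < 0.
Newton–Raphson from β = 0.31:
  β = 0.3100: g = 0.12652, g' = -0.2478 → β = 0.8206
  β = 0.8206: g = -0.02110, g' = -0.3902 → β = 0.7666
  β = 0.7666: g = -0.00105, g' = -0.3529 → β = 0.7636
Converged at β = 0.7636.

β = 0.7636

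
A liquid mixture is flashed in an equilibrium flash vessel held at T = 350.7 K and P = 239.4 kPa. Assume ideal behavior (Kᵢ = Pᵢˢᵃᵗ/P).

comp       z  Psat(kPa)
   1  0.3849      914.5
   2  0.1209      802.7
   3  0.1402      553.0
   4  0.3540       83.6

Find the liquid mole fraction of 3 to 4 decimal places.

Raoult's law: Kᵢ = Pᵢˢᵃᵗ/P = Pᵢˢᵃᵗ/239.4.
  K_1 = 914.5/239.4 = 3.819967, K_2 = 802.7/239.4 = 3.352966, K_3 = 553.0/239.4 = 2.309942, K_4 = 83.6/239.4 = 0.349206
Let ψ = V/F and solve Σ zᵢ(Kᵢ−1)/(1+ψ(Kᵢ−1)) = 0.
Check two-phase: ΣzᵢKᵢ = 2.3232 > 1 and Σzᵢ/Kᵢ = 1.2112 > 1, so g(0) = 1.3232 > 0 and g(1) = -0.2112 < 0.
Newton iteration, ψ⁰ = 0.5:
  ψ = 0.5000: g = 0.35055, g' = -1.0856 → ψ = 0.8229
  ψ = 0.8229: g = 0.01611, g' = -1.1060 → ψ = 0.8375
  ψ = 0.8375: g = -0.00014, g' = -1.1257 → ψ = 0.8374
Converged at ψ = 0.8374.
Compositions from xᵢ = zᵢ/(1+ψ(Kᵢ−1)), yᵢ = Kᵢxᵢ:
  1: x = 0.1145, y = 0.4374
  2: x = 0.0407, y = 0.1365
  3: x = 0.0669, y = 0.1544
  4: x = 0.7779, y = 0.2717

x_3 = 0.0669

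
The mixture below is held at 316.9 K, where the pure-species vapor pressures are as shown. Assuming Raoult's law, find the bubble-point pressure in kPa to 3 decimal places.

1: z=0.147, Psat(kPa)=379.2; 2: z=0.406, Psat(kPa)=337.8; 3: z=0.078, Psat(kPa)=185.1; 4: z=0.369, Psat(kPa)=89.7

At the bubble point ψ → 0, so ΣzᵢKᵢ = 1 with Kᵢ = Pᵢˢᵃᵗ/P ⇒ P = ΣzᵢPᵢˢᵃᵗ.
P = 0.147·379.2 + 0.406·337.8 + 0.078·185.1 + 0.369·89.7 = 240.426 kPa

Pbub = 240.426 kPa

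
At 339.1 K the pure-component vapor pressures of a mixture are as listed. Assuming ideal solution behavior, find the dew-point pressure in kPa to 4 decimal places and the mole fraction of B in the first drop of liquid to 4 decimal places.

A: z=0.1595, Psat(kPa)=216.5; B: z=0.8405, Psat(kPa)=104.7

Pdew = 114.0977 kPa, x_B = 0.9159

At the dew point ψ → 1, so Σzᵢ/Kᵢ = 1 with Kᵢ = Pᵢˢᵃᵗ/P ⇒ 1/P = Σzᵢ/Pᵢˢᵃᵗ.
1/P = 0.1595/216.5 + 0.8405/104.7 = 0.0087644 ⇒ P = 114.0977 kPa
xᵢ = zᵢP/Pᵢˢᵃᵗ ⇒ x_B = 0.8405·114.0977/104.7 = 0.9159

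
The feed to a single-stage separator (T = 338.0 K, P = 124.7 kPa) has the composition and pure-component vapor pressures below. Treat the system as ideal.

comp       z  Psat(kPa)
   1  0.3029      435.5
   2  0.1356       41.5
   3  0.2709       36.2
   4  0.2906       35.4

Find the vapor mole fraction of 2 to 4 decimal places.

Raoult's law: Kᵢ = Pᵢˢᵃᵗ/P = Pᵢˢᵃᵗ/124.7.
  K_1 = 435.5/124.7 = 3.492382, K_2 = 41.5/124.7 = 0.332799, K_3 = 36.2/124.7 = 0.290297, K_4 = 35.4/124.7 = 0.283881
Rachford–Rice: g(ψ) = Σ zᵢ(Kᵢ−1)/(1+ψ(Kᵢ−1)) = 0.
g(0) = ΣzᵢKᵢ − 1 = 0.2641 and g(1) = 1 − Σzᵢ/Kᵢ = -1.4510, so a root lies in (0, 1).
Newton–Raphson from ψ = 0.39:
  ψ = 0.3900: g = -0.29406, g' = -1.1419 → ψ = 0.1325
  ψ = 0.1325: g = 0.02616, g' = -1.4842 → ψ = 0.1501
  ψ = 0.1501: g = 0.00050, g' = -1.4290 → ψ = 0.1505
Converged at ψ = 0.1505.
Compositions from xᵢ = zᵢ/(1+ψ(Kᵢ−1)), yᵢ = Kᵢxᵢ:
  1: x = 0.2203, y = 0.7693
  2: x = 0.1507, y = 0.0502
  3: x = 0.3033, y = 0.0880
  4: x = 0.3257, y = 0.0925

y_2 = 0.0502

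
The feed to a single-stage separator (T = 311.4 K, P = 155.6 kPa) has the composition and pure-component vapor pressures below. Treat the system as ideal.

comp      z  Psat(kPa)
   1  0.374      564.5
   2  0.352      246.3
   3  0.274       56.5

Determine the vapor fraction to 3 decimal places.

ψ = 0.920

Raoult's law: Kᵢ = Pᵢˢᵃᵗ/P = Pᵢˢᵃᵗ/155.6.
  K_1 = 564.5/155.6 = 3.62789, K_2 = 246.3/155.6 = 1.58290, K_3 = 56.5/155.6 = 0.36311
Let ψ = V/F and solve Σ zᵢ(Kᵢ−1)/(1+ψ(Kᵢ−1)) = 0.
g(0) = ΣzᵢKᵢ − 1 = 1.014 and g(1) = 1 − Σzᵢ/Kᵢ = -0.080, so a root lies in (0, 1).
Iterate (Newton) starting at ψ = 0.45:
  ψ = 0.450: g = 0.3682, g' = -0.836 → ψ = 0.891
  ψ = 0.891: g = 0.0260, g' = -0.877 → ψ = 0.920
Converged at ψ = 0.920.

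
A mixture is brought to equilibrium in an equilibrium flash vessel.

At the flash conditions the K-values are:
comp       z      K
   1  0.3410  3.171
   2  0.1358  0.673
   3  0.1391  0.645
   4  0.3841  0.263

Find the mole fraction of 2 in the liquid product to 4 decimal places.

x_2 = 0.1495

Let β = V/F and solve Σ zᵢ(Kᵢ−1)/(1+β(Kᵢ−1)) = 0.
Feasibility: ΣzᵢKᵢ = 1.3634, Σzᵢ/Kᵢ = 1.9854 — both > 1, two phases present.
Newton iteration, β⁰ = 0.34:
  β = 0.3400: g = -0.05793, g' = -0.9445 → β = 0.2787
  β = 0.2787: g = 0.00135, g' = -0.9935 → β = 0.2800
Converged at β = 0.2800.
Compositions from xᵢ = zᵢ/(1+β(Kᵢ−1)), yᵢ = Kᵢxᵢ:
  1: x = 0.2121, y = 0.6725
  2: x = 0.1495, y = 0.1006
  3: x = 0.1545, y = 0.0996
  4: x = 0.4840, y = 0.1273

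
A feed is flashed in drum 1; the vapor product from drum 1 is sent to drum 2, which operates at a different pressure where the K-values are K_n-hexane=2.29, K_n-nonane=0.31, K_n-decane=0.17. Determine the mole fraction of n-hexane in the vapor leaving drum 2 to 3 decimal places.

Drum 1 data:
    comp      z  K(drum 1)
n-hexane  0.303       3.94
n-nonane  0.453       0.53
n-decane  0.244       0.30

Drum 1:
Iterate (Newton) starting at ψ₁ = 0.5:
  ψ₁ = 0.500: g = -0.1804, g' = -0.883 → ψ₁ = 0.296
  ψ₁ = 0.296: g = 0.0139, g' = -1.075 → ψ₁ = 0.309
Converged at ψ₁ = 0.309.
Drum-1 compositions:
  n-hexane: x = 0.159, y = 0.626
  n-nonane: x = 0.530, y = 0.281
  n-decane: x = 0.311, y = 0.093
Drum-2 feed = drum-1 vapor: z₂ = (0.6258, 0.2808, 0.0934).
Drum 2:
Rachford–Rice: g(ψ₂) = Σ zᵢ(Kᵢ−1)/(1+ψ₂(Kᵢ−1)) = 0.
g(0) = ΣzᵢKᵢ − 1 = 0.536 and g(1) = 1 − Σzᵢ/Kᵢ = -0.729, so a root lies in (0, 1).
Iterate (Newton) starting at ψ₂ = 0.31:
  ψ₂ = 0.310: g = 0.2258, g' = -0.864 → ψ₂ = 0.571
  ψ₂ = 0.571: g = -0.0024, g' = -0.942 → ψ₂ = 0.569
Converged at ψ₂ = 0.569.
  n-hexane: x = 0.361, y = 0.827
  n-nonane: x = 0.462, y = 0.143
  n-decane: x = 0.177, y = 0.030

y_n-hexane (drum 2) = 0.827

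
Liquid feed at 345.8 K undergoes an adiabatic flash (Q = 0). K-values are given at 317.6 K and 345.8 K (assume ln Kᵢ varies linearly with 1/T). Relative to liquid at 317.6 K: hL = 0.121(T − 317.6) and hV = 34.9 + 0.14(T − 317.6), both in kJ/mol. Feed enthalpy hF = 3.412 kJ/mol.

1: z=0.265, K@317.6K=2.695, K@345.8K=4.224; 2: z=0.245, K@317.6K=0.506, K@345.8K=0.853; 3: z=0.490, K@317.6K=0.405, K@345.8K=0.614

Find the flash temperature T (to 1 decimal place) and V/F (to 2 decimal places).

T = 320.3 K, V/F = 0.09

Adiabatic flash: solve Rachford–Rice at each trial T, then check hF = ψ·hV(T) + (1−ψ)·hL(T).
  T = 317.6 K: K = (2.695, 0.506, 0.405), RR gives ψ = 0.038, H_out = 1.340 kJ/mol
  T = 345.8 K: K = (4.224, 0.853, 0.614), RR gives ψ = 0.612, H_out = 25.111 kJ/mol
  T = 331.7 K: K = (3.406, 0.664, 0.503), RR gives ψ = 0.290, H_out = 11.905 kJ/mol
  T = 324.6 K: K = (3.035, 0.581, 0.452), RR gives ψ = 0.163, H_out = 6.556 kJ/mol
  T = 321.1 K: K = (2.862, 0.543, 0.428), RR gives ψ = 0.101, H_out = 3.972 kJ/mol
  T = 319.4 K: K = (2.780, 0.525, 0.417), RR gives ψ = 0.071, H_out = 2.703 kJ/mol
Linear interpolation between T = 319.4 (H_out = 2.703) and T = 321.1 (H_out = 3.972) on hF = 3.412 gives T ≈ 320.3 K, at which ψ = 0.09.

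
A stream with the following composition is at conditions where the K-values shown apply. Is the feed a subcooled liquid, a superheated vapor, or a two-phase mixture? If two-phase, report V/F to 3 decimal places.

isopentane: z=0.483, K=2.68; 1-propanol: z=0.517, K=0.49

ΣzᵢKᵢ = 1.548; Σzᵢ/Kᵢ = 1.235.
Both exceed 1, so a two-phase solution exists.
Material balance + equilibrium reduce to Σ zᵢ(Kᵢ−1)/(1+ψ(Kᵢ−1)) = 0.
Binary case is linear: z₁(K₁−1)(1+ψ(K₂−1)) + z₂(K₂−1)(1+ψ(K₁−1)) = 0
⇒ ψ = [z₁(K₁−1)+z₂(K₂−1)] / [−(K₁−1)(K₂−1)] = 0.5478/0.8568 = 0.639

two-phase, V/F = 0.639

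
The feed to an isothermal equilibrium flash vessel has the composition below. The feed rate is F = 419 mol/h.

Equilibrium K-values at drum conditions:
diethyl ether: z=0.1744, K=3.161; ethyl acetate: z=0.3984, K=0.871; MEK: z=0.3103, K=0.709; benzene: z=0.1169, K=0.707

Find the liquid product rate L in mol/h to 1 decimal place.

Material balance + equilibrium reduce to Σ zᵢ(Kᵢ−1)/(1+ψ(Kᵢ−1)) = 0.
Feasibility: ΣzᵢKᵢ = 1.2009, Σzᵢ/Kᵢ = 1.1156 — both > 1, two phases present.
Iterate (Newton) starting at ψ = 0.5:
  ψ = 0.5000: g = -0.01959, g' = -0.2455 → ψ = 0.4202
  ψ = 0.4202: g = 0.00125, g' = -0.2783 → ψ = 0.4247
Converged at ψ = 0.4247.
Then V = ψ·F = 0.4247·419 = 177.9 mol/h and L = F − V = 241.1 mol/h.

L = 241.1 mol/h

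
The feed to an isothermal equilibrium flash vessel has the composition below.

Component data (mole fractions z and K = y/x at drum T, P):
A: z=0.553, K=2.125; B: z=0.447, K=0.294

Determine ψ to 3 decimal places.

Rachford–Rice: g(ψ) = Σ zᵢ(Kᵢ−1)/(1+ψ(Kᵢ−1)) = 0.
Feasibility: ΣzᵢKᵢ = 1.307, Σzᵢ/Kᵢ = 1.781 — both > 1, two phases present.
Binary case is linear: z₁(K₁−1)(1+ψ(K₂−1)) + z₂(K₂−1)(1+ψ(K₁−1)) = 0
⇒ ψ = [z₁(K₁−1)+z₂(K₂−1)] / [−(K₁−1)(K₂−1)] = 0.3065/0.7942 = 0.386

ψ = 0.386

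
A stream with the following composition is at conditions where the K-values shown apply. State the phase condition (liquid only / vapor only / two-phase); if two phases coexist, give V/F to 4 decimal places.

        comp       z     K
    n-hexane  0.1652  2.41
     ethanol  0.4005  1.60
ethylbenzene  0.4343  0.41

ΣzᵢKᵢ = 1.2170; Σzᵢ/Kᵢ = 1.3781.
Both exceed 1, so a two-phase solution exists.
Material balance + equilibrium reduce to Σ zᵢ(Kᵢ−1)/(1+ψ(Kᵢ−1)) = 0.
Iterate (Newton) starting at ψ = 0.47:
  ψ = 0.4700: g = -0.02702, g' = -0.4960 → ψ = 0.4155
  ψ = 0.4155: g = -0.00023, g' = -0.4883 → ψ = 0.4150
Converged at ψ = 0.4150.

two-phase, V/F = 0.4150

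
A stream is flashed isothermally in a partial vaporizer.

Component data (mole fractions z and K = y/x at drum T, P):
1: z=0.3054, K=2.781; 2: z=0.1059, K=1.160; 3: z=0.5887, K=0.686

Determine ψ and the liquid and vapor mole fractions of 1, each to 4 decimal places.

ψ = 0.7724, x_1 = 0.1286, y_1 = 0.3575

Newton iteration, ψ⁰ = 0.5:
  ψ = 0.5000: g = 0.08412, g' = -0.3550 → ψ = 0.7369
  ψ = 0.7369: g = 0.00986, g' = -0.2816 → ψ = 0.7720
  ψ = 0.7720: g = 0.00012, g' = -0.2750 → ψ = 0.7724
Converged at ψ = 0.7724.
Compositions from xᵢ = zᵢ/(1+ψ(Kᵢ−1)), yᵢ = Kᵢxᵢ:
  1: x = 0.1286, y = 0.3575
  2: x = 0.0943, y = 0.1093
  3: x = 0.7772, y = 0.5332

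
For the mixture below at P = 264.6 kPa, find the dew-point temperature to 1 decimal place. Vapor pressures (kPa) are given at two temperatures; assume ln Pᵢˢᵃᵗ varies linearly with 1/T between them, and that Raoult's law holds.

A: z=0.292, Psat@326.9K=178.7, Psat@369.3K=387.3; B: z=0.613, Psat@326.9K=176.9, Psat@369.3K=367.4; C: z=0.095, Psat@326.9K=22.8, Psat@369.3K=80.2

T = 366.9 K

Dew-point temperature: Σzᵢ·P/Pᵢˢᵃᵗ(T) = 1. Interpolate ln Pᵢˢᵃᵗ = aᵢ + bᵢ/T.
  T = 326.9 K: ΣzᵢP/Pᵢˢᵃᵗ = 2.4518
  T = 369.3 K: ΣzᵢP/Pᵢˢᵃᵗ = 0.9544
  T = 348.1 K: ΣzᵢP/Pᵢˢᵃᵗ = 1.4748
  T = 358.7 K: ΣzᵢP/Pᵢˢᵃᵗ = 1.1768
  T = 364.0 K: ΣzᵢP/Pᵢˢᵃᵗ = 1.0578
  T = 366.6 K: ΣzᵢP/Pᵢˢᵃᵗ = 1.0053
Interpolating between 366.6 K and 369.3 K gives T ≈ 366.9 K.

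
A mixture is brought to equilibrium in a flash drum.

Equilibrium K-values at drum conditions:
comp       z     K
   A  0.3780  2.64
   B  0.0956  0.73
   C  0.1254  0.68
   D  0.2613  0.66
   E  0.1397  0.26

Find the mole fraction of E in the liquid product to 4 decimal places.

x_E = 0.2181

Newton–Raphson from ψ = 0.5:
  ψ = 0.5000: g = -0.00813, g' = -0.5710 → ψ = 0.4858
Converged at ψ = 0.4858.
Compositions from xᵢ = zᵢ/(1+ψ(Kᵢ−1)), yᵢ = Kᵢxᵢ:
  A: x = 0.2104, y = 0.5554
  B: x = 0.1100, y = 0.0803
  C: x = 0.1485, y = 0.1010
  D: x = 0.3130, y = 0.2066
  E: x = 0.2181, y = 0.0567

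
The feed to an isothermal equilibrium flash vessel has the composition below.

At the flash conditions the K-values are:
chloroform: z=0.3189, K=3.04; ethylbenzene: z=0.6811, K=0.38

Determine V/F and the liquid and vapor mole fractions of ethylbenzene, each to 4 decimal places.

V/F = 0.1805, x_ethylbenzene = 0.7669, y_ethylbenzene = 0.2914

Rachford–Rice: g(V/F) = Σ zᵢ(Kᵢ−1)/(1+V/F(Kᵢ−1)) = 0.
g(0) = ΣzᵢKᵢ − 1 = 0.2283 and g(1) = 1 − Σzᵢ/Kᵢ = -0.8973, so a root lies in (0, 1).
Binary case is linear: z₁(K₁−1)(1+V/F(K₂−1)) + z₂(K₂−1)(1+V/F(K₁−1)) = 0
⇒ V/F = [z₁(K₁−1)+z₂(K₂−1)] / [−(K₁−1)(K₂−1)] = 0.22827/1.26480 = 0.1805
Compositions from xᵢ = zᵢ/(1+V/F(Kᵢ−1)), yᵢ = Kᵢxᵢ:
  chloroform: x = 0.2331, y = 0.7086
  ethylbenzene: x = 0.7669, y = 0.2914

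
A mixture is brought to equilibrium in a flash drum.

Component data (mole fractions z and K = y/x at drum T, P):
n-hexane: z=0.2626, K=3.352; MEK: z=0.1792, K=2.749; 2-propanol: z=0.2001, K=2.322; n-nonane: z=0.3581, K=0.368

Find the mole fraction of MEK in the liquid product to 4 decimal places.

Rachford–Rice: g(V/F) = Σ zᵢ(Kᵢ−1)/(1+V/F(Kᵢ−1)) = 0.
g(0) = ΣzᵢKᵢ − 1 = 0.9693 and g(1) = 1 − Σzᵢ/Kᵢ = -0.2028, so a root lies in (0, 1).
Newton iteration, V/F⁰ = 0.31:
  V/F = 0.3100: g = 0.46660, g' = -1.1135 → V/F = 0.7290
  V/F = 0.7290: g = 0.08030, g' = -0.8856 → V/F = 0.8197
  V/F = 0.8197: g = -0.00290, g' = -0.9583 → V/F = 0.8167
Converged at V/F = 0.8167.
Compositions from xᵢ = zᵢ/(1+V/F(Kᵢ−1)), yᵢ = Kᵢxᵢ:
  n-hexane: x = 0.0899, y = 0.3014
  MEK: x = 0.0738, y = 0.2029
  2-propanol: x = 0.0962, y = 0.2234
  n-nonane: x = 0.7401, y = 0.2723

x_MEK = 0.0738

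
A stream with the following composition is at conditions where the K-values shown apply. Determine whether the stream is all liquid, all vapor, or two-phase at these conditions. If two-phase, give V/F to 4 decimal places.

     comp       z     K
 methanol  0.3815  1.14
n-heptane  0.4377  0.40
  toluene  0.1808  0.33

ΣzᵢKᵢ = 0.6697; Σzᵢ/Kᵢ = 1.9768.
Since ΣzᵢKᵢ < 1 the mixture is below its bubble point — single liquid phase.

all liquid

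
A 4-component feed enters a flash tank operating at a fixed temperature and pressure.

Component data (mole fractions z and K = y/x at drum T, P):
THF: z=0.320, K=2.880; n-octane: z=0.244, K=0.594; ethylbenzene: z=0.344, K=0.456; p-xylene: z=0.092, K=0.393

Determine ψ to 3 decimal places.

Let ψ = V/F and solve Σ zᵢ(Kᵢ−1)/(1+ψ(Kᵢ−1)) = 0.
g(0) = ΣzᵢKᵢ − 1 = 0.260 and g(1) = 1 − Σzᵢ/Kᵢ = -0.510, so a root lies in (0, 1).
Iterate (Newton) starting at ψ = 0.5:
  ψ = 0.500: g = -0.1514, g' = -0.626 → ψ = 0.258
  ψ = 0.258: g = 0.0105, g' = -0.748 → ψ = 0.272
Converged at ψ = 0.272.

ψ = 0.272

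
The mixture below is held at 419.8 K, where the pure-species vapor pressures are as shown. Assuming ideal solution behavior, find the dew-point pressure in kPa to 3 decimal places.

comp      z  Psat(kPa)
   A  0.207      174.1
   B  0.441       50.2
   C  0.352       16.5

At the dew point ψ → 1, so Σzᵢ/Kᵢ = 1 with Kᵢ = Pᵢˢᵃᵗ/P ⇒ 1/P = Σzᵢ/Pᵢˢᵃᵗ.
1/P = 0.207/174.1 + 0.441/50.2 + 0.352/16.5 = 0.031307 ⇒ P = 31.942 kPa

Pdew = 31.942 kPa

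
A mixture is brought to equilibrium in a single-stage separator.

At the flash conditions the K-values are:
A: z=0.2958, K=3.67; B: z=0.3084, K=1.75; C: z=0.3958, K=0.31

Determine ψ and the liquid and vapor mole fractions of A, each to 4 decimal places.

ψ = 0.5968, x_A = 0.1141, y_A = 0.4186

Material balance + equilibrium reduce to Σ zᵢ(Kᵢ−1)/(1+ψ(Kᵢ−1)) = 0.
Feasibility: ΣzᵢKᵢ = 1.7480, Σzᵢ/Kᵢ = 1.5336 — both > 1, two phases present.
Iterate (Newton) starting at ψ = 0.5:
  ψ = 0.5000: g = 0.08951, g' = -0.9177 → ψ = 0.5975
  ψ = 0.5975: g = -0.00067, g' = -0.9413 → ψ = 0.5968
Converged at ψ = 0.5968.
Compositions from xᵢ = zᵢ/(1+ψ(Kᵢ−1)), yᵢ = Kᵢxᵢ:
  A: x = 0.1141, y = 0.4186
  B: x = 0.2130, y = 0.3728
  C: x = 0.6729, y = 0.2086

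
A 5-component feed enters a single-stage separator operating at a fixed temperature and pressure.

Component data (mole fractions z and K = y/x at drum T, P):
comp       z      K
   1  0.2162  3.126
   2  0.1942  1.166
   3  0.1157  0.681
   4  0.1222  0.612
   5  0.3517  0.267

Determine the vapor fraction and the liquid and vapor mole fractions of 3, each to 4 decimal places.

ψ = 0.1514, x_3 = 0.1216, y_3 = 0.0828

Rachford–Rice: g(ψ) = Σ zᵢ(Kᵢ−1)/(1+ψ(Kᵢ−1)) = 0.
g(0) = ΣzᵢKᵢ − 1 = 0.1498 and g(1) = 1 − Σzᵢ/Kᵢ = -0.9225, so a root lies in (0, 1).
Iterate (Newton) starting at ψ = 0.5:
  ψ = 0.5000: g = -0.25711, g' = -0.7500 → ψ = 0.1572
  ψ = 0.1572: g = -0.00479, g' = -0.8293 → ψ = 0.1514
Converged at ψ = 0.1514.
Compositions from xᵢ = zᵢ/(1+ψ(Kᵢ−1)), yᵢ = Kᵢxᵢ:
  1: x = 0.1635, y = 0.5112
  2: x = 0.1894, y = 0.2209
  3: x = 0.1216, y = 0.0828
  4: x = 0.1298, y = 0.0795
  5: x = 0.3956, y = 0.1056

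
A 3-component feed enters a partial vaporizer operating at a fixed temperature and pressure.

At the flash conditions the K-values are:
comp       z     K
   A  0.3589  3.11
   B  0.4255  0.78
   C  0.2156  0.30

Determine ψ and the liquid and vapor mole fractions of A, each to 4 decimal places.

ψ = 0.5479, x_A = 0.1665, y_A = 0.5177

Let ψ = V/F and solve Σ zᵢ(Kᵢ−1)/(1+ψ(Kᵢ−1)) = 0.
g(0) = ΣzᵢKᵢ − 1 = 0.5127 and g(1) = 1 − Σzᵢ/Kᵢ = -0.3796, so a root lies in (0, 1).
Newton iteration, ψ⁰ = 0.5:
  ψ = 0.5000: g = 0.03114, g' = -0.6544 → ψ = 0.5476
  ψ = 0.5476: g = 0.00018, g' = -0.6483 → ψ = 0.5479
Converged at ψ = 0.5479.
Compositions from xᵢ = zᵢ/(1+ψ(Kᵢ−1)), yᵢ = Kᵢxᵢ:
  A: x = 0.1665, y = 0.5177
  B: x = 0.4838, y = 0.3774
  C: x = 0.3497, y = 0.1049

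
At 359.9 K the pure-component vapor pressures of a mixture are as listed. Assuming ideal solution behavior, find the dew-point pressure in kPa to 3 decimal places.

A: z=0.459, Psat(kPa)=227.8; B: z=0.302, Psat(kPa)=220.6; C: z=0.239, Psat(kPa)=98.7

At the dew point ψ → 1, so Σzᵢ/Kᵢ = 1 with Kᵢ = Pᵢˢᵃᵗ/P ⇒ 1/P = Σzᵢ/Pᵢˢᵃᵗ.
1/P = 0.459/227.8 + 0.302/220.6 + 0.239/98.7 = 0.005805 ⇒ P = 172.253 kPa

Pdew = 172.253 kPa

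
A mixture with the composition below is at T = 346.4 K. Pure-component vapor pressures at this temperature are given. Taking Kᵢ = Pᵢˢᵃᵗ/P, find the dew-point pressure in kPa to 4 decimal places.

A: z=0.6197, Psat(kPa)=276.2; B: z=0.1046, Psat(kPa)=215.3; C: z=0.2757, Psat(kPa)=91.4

At the dew point ψ → 1, so Σzᵢ/Kᵢ = 1 with Kᵢ = Pᵢˢᵃᵗ/P ⇒ 1/P = Σzᵢ/Pᵢˢᵃᵗ.
1/P = 0.6197/276.2 + 0.1046/215.3 + 0.2757/91.4 = 0.0057459 ⇒ P = 174.0369 kPa

Pdew = 174.0369 kPa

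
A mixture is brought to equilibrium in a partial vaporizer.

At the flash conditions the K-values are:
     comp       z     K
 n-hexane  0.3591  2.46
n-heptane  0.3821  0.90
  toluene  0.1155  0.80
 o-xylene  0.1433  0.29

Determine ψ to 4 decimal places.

Rachford–Rice: g(ψ) = Σ zᵢ(Kᵢ−1)/(1+ψ(Kᵢ−1)) = 0.
Feasibility: ΣzᵢKᵢ = 1.3612, Σzᵢ/Kᵢ = 1.2090 — both > 1, two phases present.
Newton–Raphson from ψ = 0.41:
  ψ = 0.4100: g = 0.11944, g' = -0.4529 → ψ = 0.6737
  ψ = 0.6737: g = 0.00161, g' = -0.4705 → ψ = 0.6771
Converged at ψ = 0.6771.

ψ = 0.6771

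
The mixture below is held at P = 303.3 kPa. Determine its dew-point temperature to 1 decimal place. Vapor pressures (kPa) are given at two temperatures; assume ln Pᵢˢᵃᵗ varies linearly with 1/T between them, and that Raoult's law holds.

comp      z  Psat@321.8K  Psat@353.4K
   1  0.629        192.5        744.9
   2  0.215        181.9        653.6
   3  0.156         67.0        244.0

Dew-point temperature: Σzᵢ·P/Pᵢˢᵃᵗ(T) = 1. Interpolate ln Pᵢˢᵃᵗ = aᵢ + bᵢ/T.
  T = 321.8 K: ΣzᵢP/Pᵢˢᵃᵗ = 2.0557
  T = 353.4 K: ΣzᵢP/Pᵢˢᵃᵗ = 0.5498
  T = 337.6 K: ΣzᵢP/Pᵢˢᵃᵗ = 1.0307
  T = 345.5 K: ΣzᵢP/Pᵢˢᵃᵗ = 0.7474
  T = 341.6 K: ΣzᵢP/Pᵢˢᵃᵗ = 0.8742
  T = 339.6 K: ΣzᵢP/Pᵢˢᵃᵗ = 0.9488
Interpolating between 337.6 K and 339.6 K gives T ≈ 338.3 K.

T = 338.3 K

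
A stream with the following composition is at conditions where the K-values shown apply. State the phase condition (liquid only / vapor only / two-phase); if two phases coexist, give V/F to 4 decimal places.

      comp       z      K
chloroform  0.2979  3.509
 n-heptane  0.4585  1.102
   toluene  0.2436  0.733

vapor only

ΣzᵢKᵢ = 1.7292; Σzᵢ/Kᵢ = 0.8333.
Since Σzᵢ/Kᵢ < 1 the mixture is above its dew point — single vapor phase.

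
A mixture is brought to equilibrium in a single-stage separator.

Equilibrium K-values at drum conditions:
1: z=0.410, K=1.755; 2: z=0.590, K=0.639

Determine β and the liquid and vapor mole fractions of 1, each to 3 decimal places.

Rachford–Rice: g(β) = Σ zᵢ(Kᵢ−1)/(1+β(Kᵢ−1)) = 0.
g(0) = ΣzᵢKᵢ − 1 = 0.097 and g(1) = 1 − Σzᵢ/Kᵢ = -0.157, so a root lies in (0, 1).
Binary case is linear: z₁(K₁−1)(1+β(K₂−1)) + z₂(K₂−1)(1+β(K₁−1)) = 0
⇒ β = [z₁(K₁−1)+z₂(K₂−1)] / [−(K₁−1)(K₂−1)] = 0.0966/0.2726 = 0.354
Compositions from xᵢ = zᵢ/(1+β(Kᵢ−1)), yᵢ = Kᵢxᵢ:
  1: x = 0.323, y = 0.568
  2: x = 0.677, y = 0.432

β = 0.354, x_1 = 0.323, y_1 = 0.568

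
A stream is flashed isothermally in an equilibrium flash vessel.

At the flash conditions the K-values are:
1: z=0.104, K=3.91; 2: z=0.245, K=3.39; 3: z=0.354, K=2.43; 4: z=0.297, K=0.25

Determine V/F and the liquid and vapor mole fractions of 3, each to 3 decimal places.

Material balance + equilibrium reduce to Σ zᵢ(Kᵢ−1)/(1+V/F(Kᵢ−1)) = 0.
g(0) = ΣzᵢKᵢ − 1 = 1.172 and g(1) = 1 − Σzᵢ/Kᵢ = -0.433, so a root lies in (0, 1).
Newton iteration, V/F⁰ = 0.5:
  V/F = 0.500: g = 0.3288, g' = -1.110 → V/F = 0.796
  V/F = 0.796: g = -0.0232, g' = -1.434 → V/F = 0.780
Converged at V/F = 0.780.
Compositions from xᵢ = zᵢ/(1+V/F(Kᵢ−1)), yᵢ = Kᵢxᵢ:
  1: x = 0.032, y = 0.124
  2: x = 0.086, y = 0.290
  3: x = 0.167, y = 0.407
  4: x = 0.715, y = 0.179

V/F = 0.780, x_3 = 0.167, y_3 = 0.407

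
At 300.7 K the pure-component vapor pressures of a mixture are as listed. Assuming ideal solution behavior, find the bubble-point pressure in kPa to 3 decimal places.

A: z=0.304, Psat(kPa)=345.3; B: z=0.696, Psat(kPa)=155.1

Pbub = 212.921 kPa

At the bubble point ψ → 0, so ΣzᵢKᵢ = 1 with Kᵢ = Pᵢˢᵃᵗ/P ⇒ P = ΣzᵢPᵢˢᵃᵗ.
P = 0.304·345.3 + 0.696·155.1 = 212.921 kPa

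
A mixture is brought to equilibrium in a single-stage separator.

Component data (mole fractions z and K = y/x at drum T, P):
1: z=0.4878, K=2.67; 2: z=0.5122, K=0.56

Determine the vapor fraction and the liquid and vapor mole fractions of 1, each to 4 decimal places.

Newton iteration, ψ⁰ = 0.5:
  ψ = 0.5000: g = 0.15500, g' = -0.5670 → ψ = 0.7734
  ψ = 0.7734: g = 0.01388, g' = -0.4869 → ψ = 0.8019
Converged at ψ = 0.8019.
Compositions from xᵢ = zᵢ/(1+ψ(Kᵢ−1)), yᵢ = Kᵢxᵢ:
  1: x = 0.2085, y = 0.5568
  2: x = 0.7915, y = 0.4432

ψ = 0.8019, x_1 = 0.2085, y_1 = 0.5568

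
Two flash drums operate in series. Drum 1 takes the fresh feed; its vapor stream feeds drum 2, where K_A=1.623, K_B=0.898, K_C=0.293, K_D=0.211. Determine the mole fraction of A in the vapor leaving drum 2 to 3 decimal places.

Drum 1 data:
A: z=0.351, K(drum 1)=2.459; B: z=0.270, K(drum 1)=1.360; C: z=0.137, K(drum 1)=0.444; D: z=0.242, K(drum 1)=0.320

y_A (drum 2) = 0.644

Drum 1:
Material balance + equilibrium reduce to Σ zᵢ(Kᵢ−1)/(1+ψ₁(Kᵢ−1)) = 0.
Feasibility: ΣzᵢKᵢ = 1.369, Σzᵢ/Kᵢ = 1.406 — both > 1, two phases present.
Newton–Raphson from ψ₁ = 0.47:
  ψ₁ = 0.470: g = 0.0419, g' = -0.608 → ψ₁ = 0.539
  ψ₁ = 0.539: g = -0.0005, g' = -0.624 → ψ₁ = 0.538
Converged at ψ₁ = 0.538.
Drum-1 compositions:
  A: x = 0.197, y = 0.483
  B: x = 0.226, y = 0.308
  C: x = 0.196, y = 0.087
  D: x = 0.382, y = 0.122
Drum-2 feed = drum-1 vapor: z₂ = (0.4834, 0.3076, 0.0868, 0.1221).
Drum 2:
Rachford–Rice: g(ψ₂) = Σ zᵢ(Kᵢ−1)/(1+ψ₂(Kᵢ−1)) = 0.
Feasibility: ΣzᵢKᵢ = 1.112, Σzᵢ/Kᵢ = 1.516 — both > 1, two phases present.
Newton–Raphson from ψ₂ = 0.5:
  ψ₂ = 0.500: g = -0.0575, g' = -0.424 → ψ₂ = 0.364
  ψ₂ = 0.364: g = -0.0050, g' = -0.357 → ψ₂ = 0.350
Converged at ψ₂ = 0.350.
  A: x = 0.397, y = 0.644
  B: x = 0.319, y = 0.286
  C: x = 0.115, y = 0.034
  D: x = 0.169, y = 0.036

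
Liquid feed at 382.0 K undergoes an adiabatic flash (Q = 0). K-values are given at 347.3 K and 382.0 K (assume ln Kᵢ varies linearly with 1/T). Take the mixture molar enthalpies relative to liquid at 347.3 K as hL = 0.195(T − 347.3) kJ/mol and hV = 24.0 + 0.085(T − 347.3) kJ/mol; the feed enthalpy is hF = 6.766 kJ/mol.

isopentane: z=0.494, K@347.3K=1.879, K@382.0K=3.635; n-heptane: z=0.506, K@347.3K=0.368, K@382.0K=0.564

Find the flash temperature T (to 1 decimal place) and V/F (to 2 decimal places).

Adiabatic flash: solve Rachford–Rice at each trial T, then check hF = ψ·hV(T) + (1−ψ)·hL(T).
  T = 347.3 K: K = (1.879, 0.368), RR gives ψ = 0.206, H_out = 4.944 kJ/mol
  T = 382.0 K: K = (3.635, 0.564), RR gives ψ = 0.941, H_out = 25.759 kJ/mol
  T = 364.6 K: K = (2.652, 0.460), RR gives ψ = 0.608, H_out = 16.819 kJ/mol
  T = 356.0 K: K = (2.244, 0.413), RR gives ψ = 0.435, H_out = 11.709 kJ/mol
  T = 351.6 K: K = (2.054, 0.390), RR gives ψ = 0.329, H_out = 8.585 kJ/mol
  T = 349.5 K: K = (1.967, 0.379), RR gives ψ = 0.272, H_out = 6.897 kJ/mol
  T = 348.4 K: K = (1.923, 0.374), RR gives ψ = 0.240, H_out = 5.947 kJ/mol
Linear interpolation between T = 348.4 (H_out = 5.947) and T = 349.5 (H_out = 6.897) on hF = 6.766 gives T ≈ 349.3 K, at which ψ = 0.27.

T = 349.3 K, V/F = 0.27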